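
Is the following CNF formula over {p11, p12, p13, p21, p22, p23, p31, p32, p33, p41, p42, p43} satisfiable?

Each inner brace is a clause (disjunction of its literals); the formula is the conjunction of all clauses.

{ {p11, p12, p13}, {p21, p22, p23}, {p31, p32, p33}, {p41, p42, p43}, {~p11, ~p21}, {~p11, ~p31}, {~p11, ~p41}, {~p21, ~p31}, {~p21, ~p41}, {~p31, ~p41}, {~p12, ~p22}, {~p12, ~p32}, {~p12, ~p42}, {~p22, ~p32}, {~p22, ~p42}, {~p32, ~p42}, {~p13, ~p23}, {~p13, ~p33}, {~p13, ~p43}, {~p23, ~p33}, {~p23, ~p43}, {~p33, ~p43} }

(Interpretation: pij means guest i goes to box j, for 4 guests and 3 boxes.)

No, unsatisfiable

Branch on p11: set p11 = 0.
Branch on p12: set p12 = 1.
From the singleton clause (~p22), p22 = 0.
From the singleton clause (~p32), p32 = 0.
From the singleton clause (~p42), p42 = 0.
Branch on p21: set p21 = 1.
From the singleton clause (~p31), p31 = 0.
From the singleton clause (p33), p33 = 1.
From the singleton clause (~p41), p41 = 0.
From the singleton clause (p43), p43 = 1.
But (~p43) is also a unit clause — contradiction.
Backtrack on p21: now try p21 = 0.
From the singleton clause (p23), p23 = 1.
From the singleton clause (~p13), p13 = 0.
From the singleton clause (~p33), p33 = 0.
From the singleton clause (p31), p31 = 1.
From the singleton clause (~p41), p41 = 0.
From the singleton clause (p43), p43 = 1.
But (~p43) is also a unit clause — contradiction.
Both values of p21 lead to a conflict.
Backtrack on p12: now try p12 = 0.
From the singleton clause (p13), p13 = 1.
From the singleton clause (~p23), p23 = 0.
From the singleton clause (~p33), p33 = 0.
From the singleton clause (~p43), p43 = 0.
Branch on p21: set p21 = 1.
From the singleton clause (~p31), p31 = 0.
From the singleton clause (p32), p32 = 1.
From the singleton clause (~p41), p41 = 0.
From the singleton clause (p42), p42 = 1.
But (~p42) is also a unit clause — contradiction.
Backtrack on p21: now try p21 = 0.
From the singleton clause (p22), p22 = 1.
From the singleton clause (~p32), p32 = 0.
From the singleton clause (p31), p31 = 1.
From the singleton clause (~p41), p41 = 0.
From the singleton clause (p42), p42 = 1.
But (~p42) is also a unit clause — contradiction.
Both values of p21 lead to a conflict.
Both values of p12 lead to a conflict.
Backtrack on p11: now try p11 = 1.
From the singleton clause (~p21), p21 = 0.
From the singleton clause (~p31), p31 = 0.
From the singleton clause (~p41), p41 = 0.
Branch on p22: set p22 = 1.
From the singleton clause (~p12), p12 = 0.
From the singleton clause (~p32), p32 = 0.
From the singleton clause (p33), p33 = 1.
From the singleton clause (~p42), p42 = 0.
From the singleton clause (p43), p43 = 1.
But (~p43) is also a unit clause — contradiction.
Backtrack on p22: now try p22 = 0.
From the singleton clause (p23), p23 = 1.
From the singleton clause (~p13), p13 = 0.
From the singleton clause (~p33), p33 = 0.
From the singleton clause (p32), p32 = 1.
From the singleton clause (~p12), p12 = 0.
From the singleton clause (~p42), p42 = 0.
From the singleton clause (p43), p43 = 1.
But (~p43) is also a unit clause — contradiction.
Both values of p22 lead to a conflict.
Both values of p11 lead to a conflict.
No assignment satisfies every clause.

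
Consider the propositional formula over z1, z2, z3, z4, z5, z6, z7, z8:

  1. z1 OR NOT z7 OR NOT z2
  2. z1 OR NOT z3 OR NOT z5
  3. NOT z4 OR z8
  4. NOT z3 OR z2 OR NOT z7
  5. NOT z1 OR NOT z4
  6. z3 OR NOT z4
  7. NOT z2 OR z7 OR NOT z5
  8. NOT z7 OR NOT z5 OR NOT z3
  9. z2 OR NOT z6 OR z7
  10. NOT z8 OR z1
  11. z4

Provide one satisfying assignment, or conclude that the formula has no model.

From the singleton clause (z4), z4 = true.
From the singleton clause (z8), z8 = true.
From the singleton clause (NOT z1), z1 = false.
But (z1) is also a unit clause — contradiction.

UNSATISFIABLE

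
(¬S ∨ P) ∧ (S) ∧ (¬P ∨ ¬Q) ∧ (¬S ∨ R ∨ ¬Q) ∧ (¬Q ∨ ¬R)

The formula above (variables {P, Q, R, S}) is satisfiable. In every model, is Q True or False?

Suppose Q = True.
(S) alone gives S = True.
(P) alone gives P = True.
Now (¬P) is unsatisfied and unit — conflict.
So every satisfying assignment has Q = False.

False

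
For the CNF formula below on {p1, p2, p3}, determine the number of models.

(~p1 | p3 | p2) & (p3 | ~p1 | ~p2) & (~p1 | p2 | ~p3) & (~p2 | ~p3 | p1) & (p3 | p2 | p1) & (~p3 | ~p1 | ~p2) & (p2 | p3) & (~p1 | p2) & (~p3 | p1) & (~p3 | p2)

1

There are 2^3 = 8 truth assignments over (p1, p2, p3).
Check each against the 10 clauses (columns in the order p1, p2, p3):
  F F F  ✗ fails (p3 | p2 | p1)
  F F T  ✗ fails (~p3 | p1)
  F T F  ✓ satisfies all
  F T T  ✗ fails (~p2 | ~p3 | p1)
  T F F  ✗ fails (~p1 | p3 | p2)
  T F T  ✗ fails (~p1 | p2 | ~p3)
  T T F  ✗ fails (p3 | ~p1 | ~p2)
  T T T  ✗ fails (~p3 | ~p1 | ~p2)
1 of the 8 rows is a model.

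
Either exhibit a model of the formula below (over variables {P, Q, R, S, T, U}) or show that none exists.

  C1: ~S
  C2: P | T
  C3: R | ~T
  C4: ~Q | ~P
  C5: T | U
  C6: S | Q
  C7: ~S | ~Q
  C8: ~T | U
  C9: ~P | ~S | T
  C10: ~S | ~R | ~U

P=0, Q=1, R=1, S=0, T=1, U=1

(~S) alone gives S = 0.
(Q) alone gives Q = 1.
(~P) alone gives P = 0.
(T) alone gives T = 1.
(R) alone gives R = 1.
(U) alone gives U = 1.
Every clause now holds.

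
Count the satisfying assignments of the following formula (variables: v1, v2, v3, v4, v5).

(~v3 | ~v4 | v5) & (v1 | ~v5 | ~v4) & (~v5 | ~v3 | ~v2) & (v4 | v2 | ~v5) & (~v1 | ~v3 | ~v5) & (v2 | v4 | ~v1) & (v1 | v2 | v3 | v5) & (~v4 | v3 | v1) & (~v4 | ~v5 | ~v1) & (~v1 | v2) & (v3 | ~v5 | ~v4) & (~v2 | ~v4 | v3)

There are 2^5 = 32 truth assignments over (v1, v2, v3, v4, v5).
Split on v3. With v3 = 1, the clauses containing v3 are satisfied and ~v3 drops from the rest; 3 of the 2^4 = 16 assignments to the other variables satisfy what remains.
With v3 = 0, by the same count on the reduced clause set, 4 assignments work.
(One model: v1=F, v2=F, v3=T, v4=F, v5=F.)
Total: 3 + 4 = 7.

7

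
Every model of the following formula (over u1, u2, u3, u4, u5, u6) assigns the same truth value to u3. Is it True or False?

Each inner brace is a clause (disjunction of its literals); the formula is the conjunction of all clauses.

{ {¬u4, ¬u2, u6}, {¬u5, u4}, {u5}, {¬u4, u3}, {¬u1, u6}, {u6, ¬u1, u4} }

Suppose u3 = False.
(u5) alone gives u5 = True.
(u4) alone gives u4 = True.
Now (¬u4) is unsatisfied and unit — conflict.
So every satisfying assignment has u3 = True.

True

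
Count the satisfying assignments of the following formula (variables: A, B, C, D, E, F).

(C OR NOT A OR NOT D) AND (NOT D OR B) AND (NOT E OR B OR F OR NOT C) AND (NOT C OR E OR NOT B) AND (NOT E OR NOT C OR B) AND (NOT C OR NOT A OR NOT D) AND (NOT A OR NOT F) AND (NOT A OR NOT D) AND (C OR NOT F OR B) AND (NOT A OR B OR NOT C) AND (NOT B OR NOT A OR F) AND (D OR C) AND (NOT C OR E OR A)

8

There are 2^6 = 64 truth assignments over (A, B, C, D, E, F).
Split on A. With A = true, the clauses containing A are satisfied and NOT A drops from the rest; 0 of the 2^5 = 32 assignments to the other variables satisfy what remains.
With A = false, by the same count on the reduced clause set, 8 assignments work.
(One model: A=F, B=T, C=F, D=T, E=F, F=F.)
Total: 0 + 8 = 8.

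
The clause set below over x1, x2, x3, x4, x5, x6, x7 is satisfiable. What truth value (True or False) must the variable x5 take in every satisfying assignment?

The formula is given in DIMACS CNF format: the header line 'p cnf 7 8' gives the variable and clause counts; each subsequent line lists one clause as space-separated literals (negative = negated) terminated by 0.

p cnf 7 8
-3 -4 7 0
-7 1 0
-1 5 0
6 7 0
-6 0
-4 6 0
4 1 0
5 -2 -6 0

Suppose x5 = False.
(¬x1) alone gives x1 = False.
(¬x7) alone gives x7 = False.
(x6) alone gives x6 = True.
But (¬x6) is also a unit clause — contradiction.
So every satisfying assignment has x5 = True.

True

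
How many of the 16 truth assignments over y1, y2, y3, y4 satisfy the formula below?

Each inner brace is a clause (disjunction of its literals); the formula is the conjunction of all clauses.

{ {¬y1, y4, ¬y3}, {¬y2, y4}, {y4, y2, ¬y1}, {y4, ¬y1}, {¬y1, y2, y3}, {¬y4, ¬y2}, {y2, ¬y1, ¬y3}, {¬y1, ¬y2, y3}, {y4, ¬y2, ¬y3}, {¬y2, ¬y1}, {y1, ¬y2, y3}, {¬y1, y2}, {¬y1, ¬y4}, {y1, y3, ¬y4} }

There are 2^4 = 16 truth assignments over (y1, y2, y3, y4).
Check each against the 14 clauses (columns in the order y1, y2, y3, y4):
  F F F F  ✓ satisfies all
  F F F T  ✗ fails (y1 ∨ y3 ∨ ¬y4)
  F F T F  ✓ satisfies all
  F F T T  ✓ satisfies all
  F T F F  ✗ fails (¬y2 ∨ y4)
  F T F T  ✗ fails (¬y4 ∨ ¬y2)
  F T T F  ✗ fails (¬y2 ∨ y4)
  F T T T  ✗ fails (¬y4 ∨ ¬y2)
  T F F F  ✗ fails (y4 ∨ y2 ∨ ¬y1)
  T F F T  ✗ fails (¬y1 ∨ y2 ∨ y3)
  T F T F  ✗ fails (¬y1 ∨ y4 ∨ ¬y3)
  T F T T  ✗ fails (y2 ∨ ¬y1 ∨ ¬y3)
  T T F F  ✗ fails (¬y2 ∨ y4)
  T T F T  ✗ fails (¬y4 ∨ ¬y2)
  T T T F  ✗ fails (¬y1 ∨ y4 ∨ ¬y3)
  T T T T  ✗ fails (¬y4 ∨ ¬y2)
3 of the 16 rows are models.

3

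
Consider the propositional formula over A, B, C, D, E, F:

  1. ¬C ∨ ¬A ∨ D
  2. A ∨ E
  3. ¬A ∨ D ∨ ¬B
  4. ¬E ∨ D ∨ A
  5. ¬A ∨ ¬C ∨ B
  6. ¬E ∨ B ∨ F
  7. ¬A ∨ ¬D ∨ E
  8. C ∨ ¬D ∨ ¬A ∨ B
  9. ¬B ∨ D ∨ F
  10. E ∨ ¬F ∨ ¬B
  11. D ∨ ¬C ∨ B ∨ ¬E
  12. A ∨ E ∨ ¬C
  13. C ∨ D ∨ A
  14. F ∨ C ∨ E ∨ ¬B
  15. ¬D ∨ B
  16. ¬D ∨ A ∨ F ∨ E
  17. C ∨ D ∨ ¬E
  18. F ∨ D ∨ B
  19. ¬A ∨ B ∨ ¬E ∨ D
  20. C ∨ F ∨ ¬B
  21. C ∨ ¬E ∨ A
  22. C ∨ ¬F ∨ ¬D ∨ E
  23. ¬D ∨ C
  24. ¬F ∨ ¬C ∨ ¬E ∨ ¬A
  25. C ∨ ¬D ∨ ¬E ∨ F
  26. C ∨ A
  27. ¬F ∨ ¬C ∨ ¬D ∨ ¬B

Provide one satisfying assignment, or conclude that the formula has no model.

Suppose A = True.
Suppose C = False.
From the singleton clause (¬D), D = False.
From the singleton clause (¬B), B = False.
From the singleton clause (¬E), E = False.
From the singleton clause (F), F = True.
Every clause now holds.

A=True, B=False, C=False, D=False, E=False, F=True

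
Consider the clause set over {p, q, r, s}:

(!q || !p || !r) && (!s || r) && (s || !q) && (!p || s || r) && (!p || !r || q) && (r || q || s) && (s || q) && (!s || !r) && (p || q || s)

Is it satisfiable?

Try s = false.
From the singleton clause (!q), q = false.
That conflicts with the unit clause (q).
So s must be the other value — set s = true.
From the singleton clause (r), r = true.
That conflicts with the unit clause (!r).
Either choice for s ends in contradiction.
No assignment satisfies every clause.

No, unsatisfiable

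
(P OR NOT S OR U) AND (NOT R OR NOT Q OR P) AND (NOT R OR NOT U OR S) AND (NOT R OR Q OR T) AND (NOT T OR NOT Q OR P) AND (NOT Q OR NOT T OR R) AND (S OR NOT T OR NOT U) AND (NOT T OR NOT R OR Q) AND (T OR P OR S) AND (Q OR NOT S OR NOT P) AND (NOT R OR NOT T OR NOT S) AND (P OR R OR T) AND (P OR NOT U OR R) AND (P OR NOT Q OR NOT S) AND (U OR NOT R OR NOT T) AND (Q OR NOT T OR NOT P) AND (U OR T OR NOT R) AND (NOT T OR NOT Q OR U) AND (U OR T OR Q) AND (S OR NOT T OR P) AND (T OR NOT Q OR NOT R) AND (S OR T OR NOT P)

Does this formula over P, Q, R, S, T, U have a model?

Suppose P = true.
Suppose Q = true.
Suppose T = false.
(NOT R) alone gives R = false.
(S) alone gives S = true.
No clause remains; U is free.
A satisfying assignment: P: true, Q: true, R: false, S: true, T: false, U: true.

Yes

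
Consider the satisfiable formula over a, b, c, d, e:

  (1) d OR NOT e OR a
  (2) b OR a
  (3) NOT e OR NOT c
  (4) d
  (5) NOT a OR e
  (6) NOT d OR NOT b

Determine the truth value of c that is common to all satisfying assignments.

Suppose c = true.
From the singleton clause (NOT e), e = false.
From the singleton clause (d), d = true.
From the singleton clause (NOT a), a = false.
From the singleton clause (b), b = true.
That conflicts with the unit clause (NOT b).
So every satisfying assignment has c = False.

False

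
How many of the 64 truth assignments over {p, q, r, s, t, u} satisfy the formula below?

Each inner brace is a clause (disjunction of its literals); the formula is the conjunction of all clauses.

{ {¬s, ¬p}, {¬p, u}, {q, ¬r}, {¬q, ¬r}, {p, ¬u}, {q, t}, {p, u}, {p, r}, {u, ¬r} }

There are 2^6 = 64 truth assignments over (p, q, r, s, t, u).
Split on r. With r = True, the clauses containing r are satisfied and ¬r drops from the rest; 0 of the 2^5 = 32 assignments to the other variables satisfy what remains.
With r = False, by the same count on the reduced clause set, 3 assignments work.
(One model: p=T, q=F, r=F, s=F, t=T, u=T.)
Total: 0 + 3 = 3.

3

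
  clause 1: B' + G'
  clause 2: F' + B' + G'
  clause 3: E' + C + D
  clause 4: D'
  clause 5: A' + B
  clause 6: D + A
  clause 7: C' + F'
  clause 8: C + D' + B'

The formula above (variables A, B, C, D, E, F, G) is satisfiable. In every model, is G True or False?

Suppose G = 1.
(B') alone gives B = 0.
(D') alone gives D = 0.
(A') alone gives A = 0.
Now (A) is unsatisfied and unit — conflict.
So every satisfying assignment has G = False.

False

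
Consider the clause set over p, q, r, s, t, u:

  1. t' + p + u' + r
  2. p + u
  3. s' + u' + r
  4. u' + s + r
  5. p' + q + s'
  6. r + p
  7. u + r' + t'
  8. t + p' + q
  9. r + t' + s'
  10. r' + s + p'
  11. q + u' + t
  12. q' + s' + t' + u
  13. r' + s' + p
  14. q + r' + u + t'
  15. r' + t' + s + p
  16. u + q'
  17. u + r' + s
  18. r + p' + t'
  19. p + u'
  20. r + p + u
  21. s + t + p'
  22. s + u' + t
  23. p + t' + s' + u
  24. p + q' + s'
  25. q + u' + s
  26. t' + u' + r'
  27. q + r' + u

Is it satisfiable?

Try p = 1.
Try q = 1.
The clause (u) is unit, so u = 1.
Try s = 1.
The clause (r) is unit, so r = 1.
The clause (t') is unit, so t = 0.
This assignment satisfies each clause.
A satisfying assignment: p ↦ 1, q ↦ 1, r ↦ 1, s ↦ 1, t ↦ 0, u ↦ 1.

Yes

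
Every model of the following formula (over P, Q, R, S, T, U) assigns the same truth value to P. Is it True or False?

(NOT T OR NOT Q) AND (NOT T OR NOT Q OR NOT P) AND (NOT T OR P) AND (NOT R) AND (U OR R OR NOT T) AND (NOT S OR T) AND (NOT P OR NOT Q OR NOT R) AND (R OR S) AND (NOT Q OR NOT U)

True

Suppose P = false.
From the singleton clause (NOT T), T = false.
From the singleton clause (NOT R), R = false.
From the singleton clause (NOT S), S = false.
Now (S) is unsatisfied and unit — conflict.
So every satisfying assignment has P = True.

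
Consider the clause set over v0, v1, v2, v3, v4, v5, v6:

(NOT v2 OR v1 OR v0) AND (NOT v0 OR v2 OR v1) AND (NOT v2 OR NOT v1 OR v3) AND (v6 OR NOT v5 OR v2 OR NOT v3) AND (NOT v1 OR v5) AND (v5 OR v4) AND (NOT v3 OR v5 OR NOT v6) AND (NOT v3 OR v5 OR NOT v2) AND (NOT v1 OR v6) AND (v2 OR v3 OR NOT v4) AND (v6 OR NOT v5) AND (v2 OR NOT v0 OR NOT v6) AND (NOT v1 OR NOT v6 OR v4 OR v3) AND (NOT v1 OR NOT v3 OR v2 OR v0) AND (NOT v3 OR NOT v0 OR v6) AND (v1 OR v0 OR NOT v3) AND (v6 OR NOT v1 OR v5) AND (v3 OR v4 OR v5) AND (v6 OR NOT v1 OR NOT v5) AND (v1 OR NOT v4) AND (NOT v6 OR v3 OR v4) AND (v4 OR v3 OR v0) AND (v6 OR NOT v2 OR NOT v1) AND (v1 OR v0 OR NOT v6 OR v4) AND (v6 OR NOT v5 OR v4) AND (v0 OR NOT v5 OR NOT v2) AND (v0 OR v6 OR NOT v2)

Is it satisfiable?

Try v1 = true.
The clause (v5) is unit, so v5 = true.
The clause (v6) is unit, so v6 = true.
Try v2 = true.
The clause (v3) is unit, so v3 = true.
The clause (v0) is unit, so v0 = true.
All clauses hold; v4 can take either value.
A satisfying assignment: v0 ↦ true,  v1 ↦ true,  v2 ↦ true,  v3 ↦ true,  v4 ↦ true,  v5 ↦ true,  v6 ↦ true.

Yes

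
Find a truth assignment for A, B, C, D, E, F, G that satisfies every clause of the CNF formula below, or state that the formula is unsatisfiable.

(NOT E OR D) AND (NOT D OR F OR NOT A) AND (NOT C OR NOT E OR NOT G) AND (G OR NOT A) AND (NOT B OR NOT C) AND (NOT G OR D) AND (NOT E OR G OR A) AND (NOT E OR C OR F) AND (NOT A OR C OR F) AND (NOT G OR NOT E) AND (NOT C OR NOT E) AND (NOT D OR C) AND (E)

UNSATISFIABLE

Unit clause (E) forces E = true.
Unit clause (D) forces D = true.
Unit clause (NOT G) forces G = false.
Unit clause (NOT A) forces A = false.
But (A) is also a unit clause — contradiction.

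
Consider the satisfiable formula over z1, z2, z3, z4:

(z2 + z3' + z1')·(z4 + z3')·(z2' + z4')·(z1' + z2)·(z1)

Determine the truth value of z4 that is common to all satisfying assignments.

Suppose z4 = 1.
Unit clause (z2') forces z2 = 0.
Unit clause (z1') forces z1 = 0.
Now (z1) is unsatisfied and unit — conflict.
So every satisfying assignment has z4 = False.

False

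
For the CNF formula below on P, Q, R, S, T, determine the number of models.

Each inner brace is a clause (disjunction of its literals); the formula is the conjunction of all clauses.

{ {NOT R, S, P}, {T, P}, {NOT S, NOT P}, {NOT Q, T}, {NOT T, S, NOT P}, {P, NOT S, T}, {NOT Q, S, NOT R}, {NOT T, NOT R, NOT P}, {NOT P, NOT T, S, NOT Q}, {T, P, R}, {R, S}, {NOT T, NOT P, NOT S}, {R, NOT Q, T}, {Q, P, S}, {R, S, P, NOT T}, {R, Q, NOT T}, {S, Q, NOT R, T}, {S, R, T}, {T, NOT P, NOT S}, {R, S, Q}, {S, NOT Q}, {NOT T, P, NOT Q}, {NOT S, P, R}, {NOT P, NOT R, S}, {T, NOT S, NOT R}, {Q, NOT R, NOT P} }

There are 2^5 = 32 truth assignments over (P, Q, R, S, T).
Split on Q. With Q = true, the clauses containing Q are satisfied and NOT Q drops from the rest; 0 of the 2^4 = 16 assignments to the other variables satisfy what remains.
With Q = false, by the same count on the reduced clause set, 1 assignment works.
Total: 0 + 1 = 1.

1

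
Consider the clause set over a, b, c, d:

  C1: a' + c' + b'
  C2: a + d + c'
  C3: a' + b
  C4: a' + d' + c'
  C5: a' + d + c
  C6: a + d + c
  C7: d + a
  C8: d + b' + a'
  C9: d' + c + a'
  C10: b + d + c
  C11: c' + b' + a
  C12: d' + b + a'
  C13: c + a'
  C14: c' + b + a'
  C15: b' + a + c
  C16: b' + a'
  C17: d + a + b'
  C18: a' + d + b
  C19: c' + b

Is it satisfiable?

Yes, satisfiable

Suppose a = 0.
The clause (d) is unit, so d = 1.
Suppose c = 0.
The clause (b') is unit, so b = 0.
Every clause now holds.
A satisfying assignment: a ↦ 0; b ↦ 0; c ↦ 0; d ↦ 1.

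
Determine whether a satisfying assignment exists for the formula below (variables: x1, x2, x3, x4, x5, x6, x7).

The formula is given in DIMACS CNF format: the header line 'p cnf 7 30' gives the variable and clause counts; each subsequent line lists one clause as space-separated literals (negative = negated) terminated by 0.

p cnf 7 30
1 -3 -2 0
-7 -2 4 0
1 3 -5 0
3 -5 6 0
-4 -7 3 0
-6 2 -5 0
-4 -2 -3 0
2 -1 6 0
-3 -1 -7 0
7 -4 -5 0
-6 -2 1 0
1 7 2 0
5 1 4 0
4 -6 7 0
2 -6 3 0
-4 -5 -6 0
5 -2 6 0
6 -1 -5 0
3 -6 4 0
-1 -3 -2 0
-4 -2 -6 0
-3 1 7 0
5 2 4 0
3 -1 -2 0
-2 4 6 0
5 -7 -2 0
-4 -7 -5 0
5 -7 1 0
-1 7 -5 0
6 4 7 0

Branch on x1: set x1 = False.
Branch on x3: set x3 = True.
From the singleton clause (¬x2), x2 = False.
From the singleton clause (x7), x7 = True.
From the singleton clause (x5), x5 = True.
From the singleton clause (¬x6), x6 = False.
From the singleton clause (¬x4), x4 = False.
Every clause now holds.
A satisfying assignment: x1=False, x2=False, x3=True, x4=False, x5=True, x6=False, x7=True.

Yes, satisfiable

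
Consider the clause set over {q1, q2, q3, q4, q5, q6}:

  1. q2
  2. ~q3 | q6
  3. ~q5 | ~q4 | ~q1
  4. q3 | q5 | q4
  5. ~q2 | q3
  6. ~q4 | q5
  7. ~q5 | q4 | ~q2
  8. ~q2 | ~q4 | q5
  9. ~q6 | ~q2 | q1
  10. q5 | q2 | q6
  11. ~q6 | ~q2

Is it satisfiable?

No, unsatisfiable

Unit clause (q2) forces q2 = 1.
Unit clause (q3) forces q3 = 1.
Unit clause (q6) forces q6 = 1.
That conflicts with the unit clause (~q6).
No assignment satisfies every clause.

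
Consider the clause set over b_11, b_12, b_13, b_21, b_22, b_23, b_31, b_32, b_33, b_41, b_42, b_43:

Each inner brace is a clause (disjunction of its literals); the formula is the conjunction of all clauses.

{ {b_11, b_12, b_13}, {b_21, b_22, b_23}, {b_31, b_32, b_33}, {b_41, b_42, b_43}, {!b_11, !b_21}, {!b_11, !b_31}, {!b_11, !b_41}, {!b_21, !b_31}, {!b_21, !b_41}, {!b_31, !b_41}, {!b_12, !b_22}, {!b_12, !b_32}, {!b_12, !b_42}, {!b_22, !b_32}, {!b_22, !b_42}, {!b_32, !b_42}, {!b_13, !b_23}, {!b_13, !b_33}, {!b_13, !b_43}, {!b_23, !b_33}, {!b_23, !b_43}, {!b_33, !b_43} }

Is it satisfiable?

Unsatisfiable

Suppose b_11 = false.
Suppose b_12 = true.
(!b_22) alone gives b_22 = false.
(!b_32) alone gives b_32 = false.
(!b_42) alone gives b_42 = false.
Suppose b_21 = true.
(!b_31) alone gives b_31 = false.
(b_33) alone gives b_33 = true.
(!b_41) alone gives b_41 = false.
(b_43) alone gives b_43 = true.
But (!b_43) is also a unit clause — contradiction.
Backtrack on b_21: now try b_21 = false.
(b_23) alone gives b_23 = true.
(!b_13) alone gives b_13 = false.
(!b_33) alone gives b_33 = false.
(b_31) alone gives b_31 = true.
(!b_41) alone gives b_41 = false.
(b_43) alone gives b_43 = true.
But (!b_43) is also a unit clause — contradiction.
Both values of b_21 lead to a conflict.
Backtrack on b_12: now try b_12 = false.
(b_13) alone gives b_13 = true.
(!b_23) alone gives b_23 = false.
(!b_33) alone gives b_33 = false.
(!b_43) alone gives b_43 = false.
Suppose b_21 = true.
(!b_31) alone gives b_31 = false.
(b_32) alone gives b_32 = true.
(!b_41) alone gives b_41 = false.
(b_42) alone gives b_42 = true.
But (!b_42) is also a unit clause — contradiction.
Backtrack on b_21: now try b_21 = false.
(b_22) alone gives b_22 = true.
(!b_32) alone gives b_32 = false.
(b_31) alone gives b_31 = true.
(!b_41) alone gives b_41 = false.
(b_42) alone gives b_42 = true.
But (!b_42) is also a unit clause — contradiction.
Both values of b_21 lead to a conflict.
Both values of b_12 lead to a conflict.
Backtrack on b_11: now try b_11 = true.
(!b_21) alone gives b_21 = false.
(!b_31) alone gives b_31 = false.
(!b_41) alone gives b_41 = false.
Suppose b_22 = true.
(!b_12) alone gives b_12 = false.
(!b_32) alone gives b_32 = false.
(b_33) alone gives b_33 = true.
(!b_42) alone gives b_42 = false.
(b_43) alone gives b_43 = true.
But (!b_43) is also a unit clause — contradiction.
Backtrack on b_22: now try b_22 = false.
(b_23) alone gives b_23 = true.
(!b_13) alone gives b_13 = false.
(!b_33) alone gives b_33 = false.
(b_32) alone gives b_32 = true.
(!b_12) alone gives b_12 = false.
(!b_42) alone gives b_42 = false.
(b_43) alone gives b_43 = true.
But (!b_43) is also a unit clause — contradiction.
Both values of b_22 lead to a conflict.
Both values of b_11 lead to a conflict.
No assignment satisfies every clause.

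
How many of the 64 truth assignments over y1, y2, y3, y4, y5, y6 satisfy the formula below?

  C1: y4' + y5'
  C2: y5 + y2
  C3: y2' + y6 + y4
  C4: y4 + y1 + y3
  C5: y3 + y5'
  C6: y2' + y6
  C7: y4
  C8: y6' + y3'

There are 2^6 = 64 truth assignments over (y1, y2, y3, y4, y5, y6).
Split on y6. With y6 = 1, the clauses containing y6 are satisfied and y6' drops from the rest; 2 of the 2^5 = 32 assignments to the other variables satisfy what remains.
With y6 = 0, by the same count on the reduced clause set, 0 assignments work.
(One model: y1=F, y2=T, y3=F, y4=T, y5=F, y6=T.)
Total: 2 + 0 = 2.

2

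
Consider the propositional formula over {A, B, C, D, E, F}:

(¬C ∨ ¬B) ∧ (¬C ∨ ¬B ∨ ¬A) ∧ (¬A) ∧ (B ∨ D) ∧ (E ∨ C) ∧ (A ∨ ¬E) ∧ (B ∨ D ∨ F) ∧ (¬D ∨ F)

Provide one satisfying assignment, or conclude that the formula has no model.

A=False; B=False; C=True; D=True; E=False; F=True

The clause (¬A) is unit, so A = False.
The clause (¬E) is unit, so E = False.
The clause (C) is unit, so C = True.
The clause (¬B) is unit, so B = False.
The clause (D) is unit, so D = True.
The clause (F) is unit, so F = True.
This assignment satisfies each clause.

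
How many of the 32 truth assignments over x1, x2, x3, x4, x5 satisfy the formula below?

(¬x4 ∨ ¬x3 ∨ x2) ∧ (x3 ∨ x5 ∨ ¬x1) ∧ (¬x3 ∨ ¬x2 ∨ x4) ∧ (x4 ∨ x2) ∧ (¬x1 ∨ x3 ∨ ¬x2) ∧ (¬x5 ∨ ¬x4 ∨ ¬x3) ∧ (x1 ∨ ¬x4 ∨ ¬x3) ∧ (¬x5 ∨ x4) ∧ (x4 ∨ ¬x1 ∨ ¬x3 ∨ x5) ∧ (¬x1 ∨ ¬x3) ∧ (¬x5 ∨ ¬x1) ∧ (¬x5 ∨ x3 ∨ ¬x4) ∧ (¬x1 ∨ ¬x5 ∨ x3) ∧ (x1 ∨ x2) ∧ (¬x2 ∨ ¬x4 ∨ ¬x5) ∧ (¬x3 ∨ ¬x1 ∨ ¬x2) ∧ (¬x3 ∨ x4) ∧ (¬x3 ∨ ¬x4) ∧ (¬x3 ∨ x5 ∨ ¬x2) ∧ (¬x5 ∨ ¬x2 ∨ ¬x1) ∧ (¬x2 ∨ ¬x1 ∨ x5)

2

There are 2^5 = 32 truth assignments over (x1, x2, x3, x4, x5).
Split on x1. With x1 = True, the clauses containing x1 are satisfied and ¬x1 drops from the rest; 0 of the 2^4 = 16 assignments to the other variables satisfy what remains.
With x1 = False, by the same count on the reduced clause set, 2 assignments work.
(One model: x1=F, x2=T, x3=F, x4=F, x5=F.)
Total: 0 + 2 = 2.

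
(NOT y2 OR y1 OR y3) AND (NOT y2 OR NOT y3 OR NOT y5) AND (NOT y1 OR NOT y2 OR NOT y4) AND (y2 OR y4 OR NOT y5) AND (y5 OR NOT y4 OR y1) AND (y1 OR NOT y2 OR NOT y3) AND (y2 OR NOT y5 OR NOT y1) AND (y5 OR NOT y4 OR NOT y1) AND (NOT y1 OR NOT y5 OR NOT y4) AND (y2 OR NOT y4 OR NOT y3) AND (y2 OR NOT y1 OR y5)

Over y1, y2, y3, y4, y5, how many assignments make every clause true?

There are 2^5 = 32 truth assignments over (y1, y2, y3, y4, y5).
Split on y5. With y5 = true, the clauses containing y5 are satisfied and NOT y5 drops from the rest; 2 of the 2^4 = 16 assignments to the other variables satisfy what remains.
With y5 = false, by the same count on the reduced clause set, 4 assignments work.
Total: 2 + 4 = 6.

6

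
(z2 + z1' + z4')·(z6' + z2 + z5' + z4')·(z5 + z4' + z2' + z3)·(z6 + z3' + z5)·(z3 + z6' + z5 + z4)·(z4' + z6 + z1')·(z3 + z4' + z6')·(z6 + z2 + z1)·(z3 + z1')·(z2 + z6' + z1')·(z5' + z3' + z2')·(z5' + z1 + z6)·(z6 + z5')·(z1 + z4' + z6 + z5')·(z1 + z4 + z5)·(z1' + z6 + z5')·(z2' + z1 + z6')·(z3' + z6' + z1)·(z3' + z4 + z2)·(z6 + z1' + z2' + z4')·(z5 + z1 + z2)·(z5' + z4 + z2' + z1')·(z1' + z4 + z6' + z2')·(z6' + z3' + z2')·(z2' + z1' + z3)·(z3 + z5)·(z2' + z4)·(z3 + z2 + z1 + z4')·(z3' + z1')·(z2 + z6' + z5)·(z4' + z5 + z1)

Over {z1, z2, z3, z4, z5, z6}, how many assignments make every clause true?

1

There are 2^6 = 64 truth assignments over (z1, z2, z3, z4, z5, z6).
Split on z5. With z5 = 1, the clauses containing z5 are satisfied and z5' drops from the rest; 1 of the 2^5 = 32 assignments to the other variables satisfy what remains.
With z5 = 0, by the same count on the reduced clause set, 0 assignments work.
(One model: z1=F, z2=F, z3=F, z4=F, z5=T, z6=T.)
Total: 1 + 0 = 1.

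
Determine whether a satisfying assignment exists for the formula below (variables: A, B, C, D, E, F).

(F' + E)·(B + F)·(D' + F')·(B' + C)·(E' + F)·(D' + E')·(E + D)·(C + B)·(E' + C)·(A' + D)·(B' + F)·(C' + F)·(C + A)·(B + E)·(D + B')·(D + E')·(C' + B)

No

Branch on F: set F = 0.
From the singleton clause (B), B = 1.
But (B') is also a unit clause — contradiction.
Backtrack on F: now try F = 1.
From the singleton clause (E), E = 1.
From the singleton clause (D'), D = 0.
But (D) is also a unit clause — contradiction.
Neither F = 1 nor F = 0 works.
No assignment satisfies every clause.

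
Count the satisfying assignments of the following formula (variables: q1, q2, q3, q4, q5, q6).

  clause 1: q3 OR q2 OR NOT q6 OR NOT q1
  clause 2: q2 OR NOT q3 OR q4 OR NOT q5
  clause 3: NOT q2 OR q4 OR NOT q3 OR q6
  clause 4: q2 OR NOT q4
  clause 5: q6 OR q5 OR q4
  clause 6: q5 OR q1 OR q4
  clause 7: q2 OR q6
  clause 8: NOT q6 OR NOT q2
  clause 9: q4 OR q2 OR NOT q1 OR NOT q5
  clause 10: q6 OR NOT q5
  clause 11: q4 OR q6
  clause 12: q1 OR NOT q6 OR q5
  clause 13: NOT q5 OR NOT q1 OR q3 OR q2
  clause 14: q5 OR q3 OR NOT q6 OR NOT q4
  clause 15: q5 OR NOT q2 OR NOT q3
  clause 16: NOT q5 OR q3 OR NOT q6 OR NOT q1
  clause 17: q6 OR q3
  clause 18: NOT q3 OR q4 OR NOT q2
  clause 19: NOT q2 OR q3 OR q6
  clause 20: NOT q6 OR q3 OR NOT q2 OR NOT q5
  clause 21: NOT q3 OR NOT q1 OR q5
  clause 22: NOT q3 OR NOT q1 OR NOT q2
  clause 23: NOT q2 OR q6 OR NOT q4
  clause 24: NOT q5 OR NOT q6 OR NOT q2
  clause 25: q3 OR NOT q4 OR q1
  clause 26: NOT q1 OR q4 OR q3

There are 2^6 = 64 truth assignments over (q1, q2, q3, q4, q5, q6).
Split on q1. With q1 = true, the clauses containing q1 are satisfied and NOT q1 drops from the rest; 0 of the 2^5 = 32 assignments to the other variables satisfy what remains.
With q1 = false, by the same count on the reduced clause set, 1 assignment works.
(One model: q1=F, q2=F, q3=F, q4=F, q5=T, q6=T.)
Total: 0 + 1 = 1.

1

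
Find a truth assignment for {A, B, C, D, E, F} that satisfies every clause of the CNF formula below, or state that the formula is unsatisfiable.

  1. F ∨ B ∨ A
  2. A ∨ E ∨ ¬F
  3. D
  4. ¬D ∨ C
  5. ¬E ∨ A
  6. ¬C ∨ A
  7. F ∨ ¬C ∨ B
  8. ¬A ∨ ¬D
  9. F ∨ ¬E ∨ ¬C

UNSATISFIABLE

The clause (D) is unit, so D = True.
The clause (C) is unit, so C = True.
The clause (A) is unit, so A = True.
Now (¬A) is unsatisfied and unit — conflict.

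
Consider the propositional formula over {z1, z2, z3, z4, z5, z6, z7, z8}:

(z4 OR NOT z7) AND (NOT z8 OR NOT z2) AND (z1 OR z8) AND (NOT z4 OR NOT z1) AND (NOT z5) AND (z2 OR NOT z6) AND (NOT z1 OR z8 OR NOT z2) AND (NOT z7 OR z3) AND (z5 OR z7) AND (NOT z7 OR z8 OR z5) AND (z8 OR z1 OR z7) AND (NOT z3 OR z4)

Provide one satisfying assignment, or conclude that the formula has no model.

The clause (NOT z5) is unit, so z5 = false.
The clause (z7) is unit, so z7 = true.
The clause (z4) is unit, so z4 = true.
The clause (NOT z1) is unit, so z1 = false.
The clause (z8) is unit, so z8 = true.
The clause (NOT z2) is unit, so z2 = false.
The clause (NOT z6) is unit, so z6 = false.
The clause (z3) is unit, so z3 = true.
All clauses are satisfied.

z1=false; z2=false; z3=true; z4=true; z5=false; z6=false; z7=true; z8=true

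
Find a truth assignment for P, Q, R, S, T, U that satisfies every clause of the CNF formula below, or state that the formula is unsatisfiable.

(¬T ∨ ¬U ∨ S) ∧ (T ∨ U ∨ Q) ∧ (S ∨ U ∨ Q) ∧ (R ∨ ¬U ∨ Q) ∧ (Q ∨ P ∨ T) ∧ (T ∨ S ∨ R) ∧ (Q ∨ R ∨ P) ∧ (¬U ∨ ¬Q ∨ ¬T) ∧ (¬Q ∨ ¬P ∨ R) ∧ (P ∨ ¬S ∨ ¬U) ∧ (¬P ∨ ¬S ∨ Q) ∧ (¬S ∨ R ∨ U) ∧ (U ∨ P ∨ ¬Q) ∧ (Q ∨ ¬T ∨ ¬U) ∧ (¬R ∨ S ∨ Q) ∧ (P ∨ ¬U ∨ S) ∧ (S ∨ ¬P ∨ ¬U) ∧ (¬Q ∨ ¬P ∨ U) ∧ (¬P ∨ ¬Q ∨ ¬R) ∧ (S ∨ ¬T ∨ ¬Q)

P ↦ False; Q ↦ False; R ↦ True; S ↦ True; T ↦ True; U ↦ False

Branch on T: set T = True.
Branch on U: set U = False.
Branch on S: set S = True.
Unit clause (R) forces R = True.
Branch on P: set P = False.
Unit clause (¬Q) forces Q = False.
This assignment satisfies each clause.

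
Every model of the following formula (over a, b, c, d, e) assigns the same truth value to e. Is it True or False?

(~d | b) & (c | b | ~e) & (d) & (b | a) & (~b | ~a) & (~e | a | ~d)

False

Suppose e = 1.
From the singleton clause (d), d = 1.
From the singleton clause (b), b = 1.
From the singleton clause (~a), a = 0.
But (a) is also a unit clause — contradiction.
So every satisfying assignment has e = False.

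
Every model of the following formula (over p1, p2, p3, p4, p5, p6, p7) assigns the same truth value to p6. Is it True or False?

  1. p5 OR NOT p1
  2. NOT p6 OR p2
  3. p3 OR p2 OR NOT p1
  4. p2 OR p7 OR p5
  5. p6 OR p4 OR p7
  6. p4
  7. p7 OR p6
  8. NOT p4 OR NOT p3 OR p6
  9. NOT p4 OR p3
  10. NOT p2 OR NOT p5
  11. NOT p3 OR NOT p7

True

Suppose p6 = false.
The clause (p4) is unit, so p4 = true.
The clause (p7) is unit, so p7 = true.
The clause (NOT p3) is unit, so p3 = false.
Now (p3) is unsatisfied and unit — conflict.
So every satisfying assignment has p6 = True.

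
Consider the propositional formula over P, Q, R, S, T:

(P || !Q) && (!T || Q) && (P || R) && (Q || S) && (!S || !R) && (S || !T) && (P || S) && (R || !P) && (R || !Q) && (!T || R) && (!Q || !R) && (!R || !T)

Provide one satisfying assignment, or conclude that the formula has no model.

UNSATISFIABLE

Try P = true.
Unit clause (R) forces R = true.
Unit clause (!S) forces S = false.
Unit clause (Q) forces Q = true.
Now (!Q) is unsatisfied and unit — conflict.
That branch fails; take P = false instead.
Unit clause (!Q) forces Q = false.
Unit clause (!T) forces T = false.
Unit clause (R) forces R = true.
Unit clause (S) forces S = true.
Now (!S) is unsatisfied and unit — conflict.
Neither P = true nor P = false works.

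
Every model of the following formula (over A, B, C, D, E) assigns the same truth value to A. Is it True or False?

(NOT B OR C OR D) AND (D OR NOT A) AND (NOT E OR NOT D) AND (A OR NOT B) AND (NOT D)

Suppose A = true.
From the singleton clause (D), D = true.
Now (NOT D) is unsatisfied and unit — conflict.
So every satisfying assignment has A = False.

False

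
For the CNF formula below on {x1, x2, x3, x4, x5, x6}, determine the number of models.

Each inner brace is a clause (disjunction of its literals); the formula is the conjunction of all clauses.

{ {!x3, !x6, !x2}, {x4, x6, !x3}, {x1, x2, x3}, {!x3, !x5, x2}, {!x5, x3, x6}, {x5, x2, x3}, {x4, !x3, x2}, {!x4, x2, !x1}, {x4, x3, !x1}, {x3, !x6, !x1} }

13

There are 2^6 = 64 truth assignments over (x1, x2, x3, x4, x5, x6).
Split on x1. With x1 = true, the clauses containing x1 are satisfied and !x1 drops from the rest; 3 of the 2^5 = 32 assignments to the other variables satisfy what remains.
With x1 = false, by the same count on the reduced clause set, 10 assignments work.
(One model: x1=F, x2=F, x3=T, x4=T, x5=F, x6=F.)
Total: 3 + 10 = 13.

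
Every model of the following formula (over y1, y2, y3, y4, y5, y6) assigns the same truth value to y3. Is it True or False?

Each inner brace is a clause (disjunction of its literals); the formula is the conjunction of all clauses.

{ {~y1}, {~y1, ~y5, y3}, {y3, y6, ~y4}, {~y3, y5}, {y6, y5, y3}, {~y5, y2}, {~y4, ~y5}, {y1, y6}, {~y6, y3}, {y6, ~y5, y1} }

Suppose y3 = 0.
From the singleton clause (~y1), y1 = 0.
From the singleton clause (y6), y6 = 1.
Now (~y6) is unsatisfied and unit — conflict.
So every satisfying assignment has y3 = True.

True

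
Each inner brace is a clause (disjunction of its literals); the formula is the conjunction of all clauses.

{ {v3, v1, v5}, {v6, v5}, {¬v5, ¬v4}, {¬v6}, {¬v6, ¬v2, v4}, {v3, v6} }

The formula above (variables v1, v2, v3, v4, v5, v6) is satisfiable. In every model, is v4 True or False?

Suppose v4 = True.
(¬v5) alone gives v5 = False.
(v6) alone gives v6 = True.
Now (¬v6) is unsatisfied and unit — conflict.
So every satisfying assignment has v4 = False.

False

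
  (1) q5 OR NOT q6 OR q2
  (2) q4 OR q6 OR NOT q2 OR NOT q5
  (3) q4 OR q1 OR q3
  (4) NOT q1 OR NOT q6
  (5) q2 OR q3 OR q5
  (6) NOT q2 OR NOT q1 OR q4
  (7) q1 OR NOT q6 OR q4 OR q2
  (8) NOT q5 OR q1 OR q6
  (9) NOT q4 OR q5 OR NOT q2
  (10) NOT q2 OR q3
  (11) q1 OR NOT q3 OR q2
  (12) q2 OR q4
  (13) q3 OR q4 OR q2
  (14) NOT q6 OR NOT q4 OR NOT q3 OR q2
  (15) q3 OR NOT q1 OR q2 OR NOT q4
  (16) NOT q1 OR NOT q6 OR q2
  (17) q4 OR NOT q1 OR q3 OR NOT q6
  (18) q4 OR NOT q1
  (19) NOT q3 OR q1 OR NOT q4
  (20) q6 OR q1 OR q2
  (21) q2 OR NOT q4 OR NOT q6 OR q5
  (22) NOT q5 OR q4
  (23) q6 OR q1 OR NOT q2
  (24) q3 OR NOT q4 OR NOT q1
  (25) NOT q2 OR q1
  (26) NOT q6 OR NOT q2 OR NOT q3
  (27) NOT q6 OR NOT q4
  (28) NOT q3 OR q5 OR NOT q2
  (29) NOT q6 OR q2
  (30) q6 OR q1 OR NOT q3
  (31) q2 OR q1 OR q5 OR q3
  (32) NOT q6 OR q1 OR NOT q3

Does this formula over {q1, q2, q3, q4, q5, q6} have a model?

Try q1 = true.
The clause (NOT q6) is unit, so q6 = false.
The clause (q4) is unit, so q4 = true.
The clause (q3) is unit, so q3 = true.
Try q5 = true.
No clause remains; q2 is free.
A satisfying assignment: q1 ↦ true,  q2 ↦ true,  q3 ↦ true,  q4 ↦ true,  q5 ↦ true,  q6 ↦ false.

Yes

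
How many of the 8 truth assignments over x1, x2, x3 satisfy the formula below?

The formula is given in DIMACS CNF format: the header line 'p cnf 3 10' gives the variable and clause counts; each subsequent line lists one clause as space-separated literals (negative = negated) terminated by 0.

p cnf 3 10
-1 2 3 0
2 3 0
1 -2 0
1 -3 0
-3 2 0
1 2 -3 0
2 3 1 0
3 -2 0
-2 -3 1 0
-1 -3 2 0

There are 2^3 = 8 truth assignments over (x1, x2, x3).
Check each against the 10 clauses (columns in the order x1, x2, x3):
  F F F  ✗ fails (x2 ∨ x3)
  F F T  ✗ fails (x1 ∨ ¬x3)
  F T F  ✗ fails (x1 ∨ ¬x2)
  F T T  ✗ fails (x1 ∨ ¬x2)
  T F F  ✗ fails (¬x1 ∨ x2 ∨ x3)
  T F T  ✗ fails (¬x3 ∨ x2)
  T T F  ✗ fails (x3 ∨ ¬x2)
  T T T  ✓ satisfies all
1 of the 8 rows is a model.

1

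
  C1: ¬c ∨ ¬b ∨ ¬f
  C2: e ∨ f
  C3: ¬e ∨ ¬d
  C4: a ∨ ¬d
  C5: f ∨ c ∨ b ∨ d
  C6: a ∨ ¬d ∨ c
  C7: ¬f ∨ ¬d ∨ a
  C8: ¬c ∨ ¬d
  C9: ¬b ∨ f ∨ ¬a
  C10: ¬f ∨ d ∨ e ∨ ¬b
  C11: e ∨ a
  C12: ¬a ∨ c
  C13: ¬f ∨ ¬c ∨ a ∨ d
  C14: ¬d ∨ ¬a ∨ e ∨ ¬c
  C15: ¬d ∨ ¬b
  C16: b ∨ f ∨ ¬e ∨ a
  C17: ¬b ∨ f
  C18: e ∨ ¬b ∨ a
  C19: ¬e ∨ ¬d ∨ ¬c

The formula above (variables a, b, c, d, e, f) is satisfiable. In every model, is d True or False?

False

Suppose d = True.
(¬e) alone gives e = False.
(f) alone gives f = True.
(a) alone gives a = True.
(¬c) alone gives c = False.
That conflicts with the unit clause (c).
So every satisfying assignment has d = False.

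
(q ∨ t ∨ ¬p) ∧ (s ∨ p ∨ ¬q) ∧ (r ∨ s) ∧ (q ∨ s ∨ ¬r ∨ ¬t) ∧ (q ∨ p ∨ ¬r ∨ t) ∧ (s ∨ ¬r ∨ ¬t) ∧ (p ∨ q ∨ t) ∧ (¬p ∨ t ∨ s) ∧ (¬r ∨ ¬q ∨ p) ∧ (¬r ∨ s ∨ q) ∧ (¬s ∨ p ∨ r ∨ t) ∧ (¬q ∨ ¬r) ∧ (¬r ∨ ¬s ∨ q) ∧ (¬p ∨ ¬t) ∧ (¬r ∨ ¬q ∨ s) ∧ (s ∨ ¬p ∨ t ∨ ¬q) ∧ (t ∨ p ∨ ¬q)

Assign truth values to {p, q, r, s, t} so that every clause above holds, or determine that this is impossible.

p: False; q: False; r: False; s: True; t: True

Suppose r = False.
From the singleton clause (s), s = True.
Suppose p = False.
From the singleton clause (t), t = True.
All clauses hold; q can take either value.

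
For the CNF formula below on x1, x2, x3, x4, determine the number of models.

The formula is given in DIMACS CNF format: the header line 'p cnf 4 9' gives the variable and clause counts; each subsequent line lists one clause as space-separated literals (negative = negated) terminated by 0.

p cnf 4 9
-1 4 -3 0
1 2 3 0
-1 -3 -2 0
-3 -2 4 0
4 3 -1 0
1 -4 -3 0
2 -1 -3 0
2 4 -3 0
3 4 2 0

4

There are 2^4 = 16 truth assignments over (x1, x2, x3, x4).
Check each against the 9 clauses (columns in the order x1, x2, x3, x4):
  F F F F  ✗ fails (x1 ∨ x2 ∨ x3)
  F F F T  ✗ fails (x1 ∨ x2 ∨ x3)
  F F T F  ✗ fails (x2 ∨ x4 ∨ ¬x3)
  F F T T  ✗ fails (x1 ∨ ¬x4 ∨ ¬x3)
  F T F F  ✓ satisfies all
  F T F T  ✓ satisfies all
  F T T F  ✗ fails (¬x3 ∨ ¬x2 ∨ x4)
  F T T T  ✗ fails (x1 ∨ ¬x4 ∨ ¬x3)
  T F F F  ✗ fails (x4 ∨ x3 ∨ ¬x1)
  T F F T  ✓ satisfies all
  T F T F  ✗ fails (¬x1 ∨ x4 ∨ ¬x3)
  T F T T  ✗ fails (x2 ∨ ¬x1 ∨ ¬x3)
  T T F F  ✗ fails (x4 ∨ x3 ∨ ¬x1)
  T T F T  ✓ satisfies all
  T T T F  ✗ fails (¬x1 ∨ x4 ∨ ¬x3)
  T T T T  ✗ fails (¬x1 ∨ ¬x3 ∨ ¬x2)
4 of the 16 rows are models.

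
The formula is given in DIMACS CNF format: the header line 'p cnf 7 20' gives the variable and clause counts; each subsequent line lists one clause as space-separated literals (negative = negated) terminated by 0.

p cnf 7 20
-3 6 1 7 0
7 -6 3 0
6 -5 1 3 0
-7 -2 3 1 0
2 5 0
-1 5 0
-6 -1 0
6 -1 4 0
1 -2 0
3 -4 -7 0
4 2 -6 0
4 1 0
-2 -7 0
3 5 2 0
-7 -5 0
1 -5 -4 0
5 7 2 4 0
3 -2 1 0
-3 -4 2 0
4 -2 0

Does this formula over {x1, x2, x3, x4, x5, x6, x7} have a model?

Satisfiable

Suppose x2 = True.
(x1) alone gives x1 = True.
(x5) alone gives x5 = True.
(¬x6) alone gives x6 = False.
(x4) alone gives x4 = True.
(¬x7) alone gives x7 = False.
Every clause is now satisfied; x3 is unconstrained.
A satisfying assignment: x1 ↦ True; x2 ↦ True; x3 ↦ True; x4 ↦ True; x5 ↦ True; x6 ↦ False; x7 ↦ False.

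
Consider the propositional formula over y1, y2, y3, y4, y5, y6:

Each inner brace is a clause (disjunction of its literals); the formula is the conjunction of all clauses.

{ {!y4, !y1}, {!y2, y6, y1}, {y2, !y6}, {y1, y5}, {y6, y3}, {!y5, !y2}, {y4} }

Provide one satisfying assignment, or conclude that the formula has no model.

The clause (y4) is unit, so y4 = true.
The clause (!y1) is unit, so y1 = false.
The clause (y5) is unit, so y5 = true.
The clause (!y2) is unit, so y2 = false.
The clause (!y6) is unit, so y6 = false.
The clause (y3) is unit, so y3 = true.
This assignment satisfies each clause.

y1 ↦ false, y2 ↦ false, y3 ↦ true, y4 ↦ true, y5 ↦ true, y6 ↦ false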